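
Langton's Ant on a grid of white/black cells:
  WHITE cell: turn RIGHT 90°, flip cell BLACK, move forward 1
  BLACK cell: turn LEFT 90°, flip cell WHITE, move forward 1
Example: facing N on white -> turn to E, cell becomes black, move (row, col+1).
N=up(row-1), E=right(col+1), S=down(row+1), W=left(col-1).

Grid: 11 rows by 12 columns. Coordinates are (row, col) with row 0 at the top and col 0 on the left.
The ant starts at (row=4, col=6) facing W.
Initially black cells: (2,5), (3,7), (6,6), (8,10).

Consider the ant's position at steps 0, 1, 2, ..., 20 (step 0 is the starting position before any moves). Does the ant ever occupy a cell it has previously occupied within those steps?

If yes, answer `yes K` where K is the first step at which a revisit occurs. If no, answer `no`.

Answer: yes 6

Derivation:
Step 1: on WHITE (4,6): turn R to N, flip to black, move to (3,6). |black|=5 — new cell
Step 2: on WHITE (3,6): turn R to E, flip to black, move to (3,7). |black|=6 — new cell
Step 3: on BLACK (3,7): turn L to N, flip to white, move to (2,7). |black|=5 — new cell
Step 4: on WHITE (2,7): turn R to E, flip to black, move to (2,8). |black|=6 — new cell
Step 5: on WHITE (2,8): turn R to S, flip to black, move to (3,8). |black|=7 — new cell
Step 6: on WHITE (3,8): turn R to W, flip to black, move to (3,7). |black|=8 — REVISIT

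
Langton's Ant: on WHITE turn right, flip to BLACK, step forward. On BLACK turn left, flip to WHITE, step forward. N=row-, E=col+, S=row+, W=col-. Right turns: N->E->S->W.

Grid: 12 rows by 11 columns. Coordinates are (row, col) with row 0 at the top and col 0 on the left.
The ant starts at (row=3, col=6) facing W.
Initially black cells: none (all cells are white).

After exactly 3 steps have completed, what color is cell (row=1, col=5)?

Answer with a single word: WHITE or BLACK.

Answer: WHITE

Derivation:
Step 1: on WHITE (3,6): turn R to N, flip to black, move to (2,6). |black|=1
Step 2: on WHITE (2,6): turn R to E, flip to black, move to (2,7). |black|=2
Step 3: on WHITE (2,7): turn R to S, flip to black, move to (3,7). |black|=3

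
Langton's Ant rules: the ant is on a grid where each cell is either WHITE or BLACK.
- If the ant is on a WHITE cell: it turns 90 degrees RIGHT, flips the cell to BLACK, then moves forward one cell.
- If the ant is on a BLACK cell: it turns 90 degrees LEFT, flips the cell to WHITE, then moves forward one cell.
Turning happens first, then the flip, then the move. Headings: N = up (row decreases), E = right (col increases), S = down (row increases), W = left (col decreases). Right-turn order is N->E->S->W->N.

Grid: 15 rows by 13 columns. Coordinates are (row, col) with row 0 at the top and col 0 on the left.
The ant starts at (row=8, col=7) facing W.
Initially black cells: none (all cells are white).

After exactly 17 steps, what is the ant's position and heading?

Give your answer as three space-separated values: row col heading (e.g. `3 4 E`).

Answer: 9 7 S

Derivation:
Step 1: on WHITE (8,7): turn R to N, flip to black, move to (7,7). |black|=1
Step 2: on WHITE (7,7): turn R to E, flip to black, move to (7,8). |black|=2
Step 3: on WHITE (7,8): turn R to S, flip to black, move to (8,8). |black|=3
Step 4: on WHITE (8,8): turn R to W, flip to black, move to (8,7). |black|=4
Step 5: on BLACK (8,7): turn L to S, flip to white, move to (9,7). |black|=3
Step 6: on WHITE (9,7): turn R to W, flip to black, move to (9,6). |black|=4
Step 7: on WHITE (9,6): turn R to N, flip to black, move to (8,6). |black|=5
Step 8: on WHITE (8,6): turn R to E, flip to black, move to (8,7). |black|=6
Step 9: on WHITE (8,7): turn R to S, flip to black, move to (9,7). |black|=7
Step 10: on BLACK (9,7): turn L to E, flip to white, move to (9,8). |black|=6
Step 11: on WHITE (9,8): turn R to S, flip to black, move to (10,8). |black|=7
Step 12: on WHITE (10,8): turn R to W, flip to black, move to (10,7). |black|=8
Step 13: on WHITE (10,7): turn R to N, flip to black, move to (9,7). |black|=9
Step 14: on WHITE (9,7): turn R to E, flip to black, move to (9,8). |black|=10
Step 15: on BLACK (9,8): turn L to N, flip to white, move to (8,8). |black|=9
Step 16: on BLACK (8,8): turn L to W, flip to white, move to (8,7). |black|=8
Step 17: on BLACK (8,7): turn L to S, flip to white, move to (9,7). |black|=7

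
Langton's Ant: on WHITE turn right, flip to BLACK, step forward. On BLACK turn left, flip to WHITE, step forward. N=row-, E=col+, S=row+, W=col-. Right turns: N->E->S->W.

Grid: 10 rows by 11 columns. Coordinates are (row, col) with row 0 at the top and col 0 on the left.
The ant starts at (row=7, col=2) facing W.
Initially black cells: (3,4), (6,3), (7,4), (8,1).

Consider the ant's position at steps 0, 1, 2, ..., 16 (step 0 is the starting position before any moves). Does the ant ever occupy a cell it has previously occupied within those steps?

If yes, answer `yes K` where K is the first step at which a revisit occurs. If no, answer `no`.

Step 1: on WHITE (7,2): turn R to N, flip to black, move to (6,2). |black|=5 — new cell
Step 2: on WHITE (6,2): turn R to E, flip to black, move to (6,3). |black|=6 — new cell
Step 3: on BLACK (6,3): turn L to N, flip to white, move to (5,3). |black|=5 — new cell
Step 4: on WHITE (5,3): turn R to E, flip to black, move to (5,4). |black|=6 — new cell
Step 5: on WHITE (5,4): turn R to S, flip to black, move to (6,4). |black|=7 — new cell
Step 6: on WHITE (6,4): turn R to W, flip to black, move to (6,3). |black|=8 — REVISIT

Answer: yes 6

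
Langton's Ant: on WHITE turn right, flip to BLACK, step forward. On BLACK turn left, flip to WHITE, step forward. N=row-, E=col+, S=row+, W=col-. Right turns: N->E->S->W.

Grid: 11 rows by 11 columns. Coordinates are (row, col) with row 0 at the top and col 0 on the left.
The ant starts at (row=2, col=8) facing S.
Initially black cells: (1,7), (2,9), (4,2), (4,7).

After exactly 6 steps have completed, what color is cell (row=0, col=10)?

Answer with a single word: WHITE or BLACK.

Step 1: on WHITE (2,8): turn R to W, flip to black, move to (2,7). |black|=5
Step 2: on WHITE (2,7): turn R to N, flip to black, move to (1,7). |black|=6
Step 3: on BLACK (1,7): turn L to W, flip to white, move to (1,6). |black|=5
Step 4: on WHITE (1,6): turn R to N, flip to black, move to (0,6). |black|=6
Step 5: on WHITE (0,6): turn R to E, flip to black, move to (0,7). |black|=7
Step 6: on WHITE (0,7): turn R to S, flip to black, move to (1,7). |black|=8

Answer: WHITE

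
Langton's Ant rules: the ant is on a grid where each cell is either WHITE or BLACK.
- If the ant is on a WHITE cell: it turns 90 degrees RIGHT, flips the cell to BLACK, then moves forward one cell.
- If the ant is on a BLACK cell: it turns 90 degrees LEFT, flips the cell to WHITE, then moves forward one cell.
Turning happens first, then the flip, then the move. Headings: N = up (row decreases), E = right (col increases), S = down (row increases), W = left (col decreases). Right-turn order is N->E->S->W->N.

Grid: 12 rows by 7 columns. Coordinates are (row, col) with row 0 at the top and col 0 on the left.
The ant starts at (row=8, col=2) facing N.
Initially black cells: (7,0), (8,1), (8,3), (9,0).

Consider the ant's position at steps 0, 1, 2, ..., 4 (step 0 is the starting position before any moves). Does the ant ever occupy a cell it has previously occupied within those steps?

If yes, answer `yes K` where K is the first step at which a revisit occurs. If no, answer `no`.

Step 1: on WHITE (8,2): turn R to E, flip to black, move to (8,3). |black|=5 — new cell
Step 2: on BLACK (8,3): turn L to N, flip to white, move to (7,3). |black|=4 — new cell
Step 3: on WHITE (7,3): turn R to E, flip to black, move to (7,4). |black|=5 — new cell
Step 4: on WHITE (7,4): turn R to S, flip to black, move to (8,4). |black|=6 — new cell
No revisit within 4 steps.

Answer: no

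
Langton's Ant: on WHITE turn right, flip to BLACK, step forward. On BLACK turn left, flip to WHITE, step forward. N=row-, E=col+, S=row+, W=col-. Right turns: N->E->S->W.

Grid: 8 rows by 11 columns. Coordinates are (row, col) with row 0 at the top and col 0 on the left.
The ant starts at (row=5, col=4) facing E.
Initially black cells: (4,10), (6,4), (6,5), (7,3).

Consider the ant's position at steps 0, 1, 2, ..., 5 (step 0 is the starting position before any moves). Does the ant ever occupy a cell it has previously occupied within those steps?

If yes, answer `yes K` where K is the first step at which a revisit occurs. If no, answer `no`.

Answer: no

Derivation:
Step 1: on WHITE (5,4): turn R to S, flip to black, move to (6,4). |black|=5 — new cell
Step 2: on BLACK (6,4): turn L to E, flip to white, move to (6,5). |black|=4 — new cell
Step 3: on BLACK (6,5): turn L to N, flip to white, move to (5,5). |black|=3 — new cell
Step 4: on WHITE (5,5): turn R to E, flip to black, move to (5,6). |black|=4 — new cell
Step 5: on WHITE (5,6): turn R to S, flip to black, move to (6,6). |black|=5 — new cell
No revisit within 5 steps.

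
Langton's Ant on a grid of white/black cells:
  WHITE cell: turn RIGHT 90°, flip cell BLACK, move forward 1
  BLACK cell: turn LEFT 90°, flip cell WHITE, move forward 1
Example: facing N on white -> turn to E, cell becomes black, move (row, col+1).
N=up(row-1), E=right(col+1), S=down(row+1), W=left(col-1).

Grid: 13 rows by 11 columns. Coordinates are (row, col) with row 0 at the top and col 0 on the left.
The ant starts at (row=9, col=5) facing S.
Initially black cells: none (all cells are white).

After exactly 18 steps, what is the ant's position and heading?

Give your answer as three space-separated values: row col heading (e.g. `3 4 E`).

Answer: 8 6 N

Derivation:
Step 1: on WHITE (9,5): turn R to W, flip to black, move to (9,4). |black|=1
Step 2: on WHITE (9,4): turn R to N, flip to black, move to (8,4). |black|=2
Step 3: on WHITE (8,4): turn R to E, flip to black, move to (8,5). |black|=3
Step 4: on WHITE (8,5): turn R to S, flip to black, move to (9,5). |black|=4
Step 5: on BLACK (9,5): turn L to E, flip to white, move to (9,6). |black|=3
Step 6: on WHITE (9,6): turn R to S, flip to black, move to (10,6). |black|=4
Step 7: on WHITE (10,6): turn R to W, flip to black, move to (10,5). |black|=5
Step 8: on WHITE (10,5): turn R to N, flip to black, move to (9,5). |black|=6
Step 9: on WHITE (9,5): turn R to E, flip to black, move to (9,6). |black|=7
Step 10: on BLACK (9,6): turn L to N, flip to white, move to (8,6). |black|=6
Step 11: on WHITE (8,6): turn R to E, flip to black, move to (8,7). |black|=7
Step 12: on WHITE (8,7): turn R to S, flip to black, move to (9,7). |black|=8
Step 13: on WHITE (9,7): turn R to W, flip to black, move to (9,6). |black|=9
Step 14: on WHITE (9,6): turn R to N, flip to black, move to (8,6). |black|=10
Step 15: on BLACK (8,6): turn L to W, flip to white, move to (8,5). |black|=9
Step 16: on BLACK (8,5): turn L to S, flip to white, move to (9,5). |black|=8
Step 17: on BLACK (9,5): turn L to E, flip to white, move to (9,6). |black|=7
Step 18: on BLACK (9,6): turn L to N, flip to white, move to (8,6). |black|=6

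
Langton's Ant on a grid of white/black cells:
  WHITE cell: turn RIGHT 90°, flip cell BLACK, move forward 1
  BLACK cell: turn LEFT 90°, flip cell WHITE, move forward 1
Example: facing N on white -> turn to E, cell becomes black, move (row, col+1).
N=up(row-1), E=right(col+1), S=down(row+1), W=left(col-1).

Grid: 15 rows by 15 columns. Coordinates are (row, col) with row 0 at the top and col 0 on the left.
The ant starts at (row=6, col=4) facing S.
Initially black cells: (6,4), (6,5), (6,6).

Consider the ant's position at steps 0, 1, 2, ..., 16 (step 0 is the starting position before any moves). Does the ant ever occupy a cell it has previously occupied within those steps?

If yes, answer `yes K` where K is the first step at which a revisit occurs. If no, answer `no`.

Answer: yes 8

Derivation:
Step 1: on BLACK (6,4): turn L to E, flip to white, move to (6,5). |black|=2 — new cell
Step 2: on BLACK (6,5): turn L to N, flip to white, move to (5,5). |black|=1 — new cell
Step 3: on WHITE (5,5): turn R to E, flip to black, move to (5,6). |black|=2 — new cell
Step 4: on WHITE (5,6): turn R to S, flip to black, move to (6,6). |black|=3 — new cell
Step 5: on BLACK (6,6): turn L to E, flip to white, move to (6,7). |black|=2 — new cell
Step 6: on WHITE (6,7): turn R to S, flip to black, move to (7,7). |black|=3 — new cell
Step 7: on WHITE (7,7): turn R to W, flip to black, move to (7,6). |black|=4 — new cell
Step 8: on WHITE (7,6): turn R to N, flip to black, move to (6,6). |black|=5 — REVISIT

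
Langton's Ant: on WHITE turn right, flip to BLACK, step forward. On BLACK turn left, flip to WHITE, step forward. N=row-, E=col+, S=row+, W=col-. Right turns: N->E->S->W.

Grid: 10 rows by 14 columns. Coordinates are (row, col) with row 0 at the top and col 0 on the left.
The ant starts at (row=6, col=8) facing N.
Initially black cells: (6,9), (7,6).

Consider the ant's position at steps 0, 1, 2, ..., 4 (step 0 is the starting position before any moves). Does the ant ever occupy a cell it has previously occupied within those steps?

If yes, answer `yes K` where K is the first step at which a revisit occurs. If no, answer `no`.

Answer: no

Derivation:
Step 1: on WHITE (6,8): turn R to E, flip to black, move to (6,9). |black|=3 — new cell
Step 2: on BLACK (6,9): turn L to N, flip to white, move to (5,9). |black|=2 — new cell
Step 3: on WHITE (5,9): turn R to E, flip to black, move to (5,10). |black|=3 — new cell
Step 4: on WHITE (5,10): turn R to S, flip to black, move to (6,10). |black|=4 — new cell
No revisit within 4 steps.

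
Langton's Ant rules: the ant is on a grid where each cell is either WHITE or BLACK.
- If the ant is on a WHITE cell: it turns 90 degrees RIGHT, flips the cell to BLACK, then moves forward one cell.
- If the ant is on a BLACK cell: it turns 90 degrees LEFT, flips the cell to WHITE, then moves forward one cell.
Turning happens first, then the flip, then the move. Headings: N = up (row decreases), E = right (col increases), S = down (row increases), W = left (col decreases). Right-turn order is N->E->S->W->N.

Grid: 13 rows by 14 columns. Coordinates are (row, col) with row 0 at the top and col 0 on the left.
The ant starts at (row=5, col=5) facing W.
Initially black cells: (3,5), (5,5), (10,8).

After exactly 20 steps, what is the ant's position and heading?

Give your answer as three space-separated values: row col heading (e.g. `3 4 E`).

Answer: 5 7 E

Derivation:
Step 1: on BLACK (5,5): turn L to S, flip to white, move to (6,5). |black|=2
Step 2: on WHITE (6,5): turn R to W, flip to black, move to (6,4). |black|=3
Step 3: on WHITE (6,4): turn R to N, flip to black, move to (5,4). |black|=4
Step 4: on WHITE (5,4): turn R to E, flip to black, move to (5,5). |black|=5
Step 5: on WHITE (5,5): turn R to S, flip to black, move to (6,5). |black|=6
Step 6: on BLACK (6,5): turn L to E, flip to white, move to (6,6). |black|=5
Step 7: on WHITE (6,6): turn R to S, flip to black, move to (7,6). |black|=6
Step 8: on WHITE (7,6): turn R to W, flip to black, move to (7,5). |black|=7
Step 9: on WHITE (7,5): turn R to N, flip to black, move to (6,5). |black|=8
Step 10: on WHITE (6,5): turn R to E, flip to black, move to (6,6). |black|=9
Step 11: on BLACK (6,6): turn L to N, flip to white, move to (5,6). |black|=8
Step 12: on WHITE (5,6): turn R to E, flip to black, move to (5,7). |black|=9
Step 13: on WHITE (5,7): turn R to S, flip to black, move to (6,7). |black|=10
Step 14: on WHITE (6,7): turn R to W, flip to black, move to (6,6). |black|=11
Step 15: on WHITE (6,6): turn R to N, flip to black, move to (5,6). |black|=12
Step 16: on BLACK (5,6): turn L to W, flip to white, move to (5,5). |black|=11
Step 17: on BLACK (5,5): turn L to S, flip to white, move to (6,5). |black|=10
Step 18: on BLACK (6,5): turn L to E, flip to white, move to (6,6). |black|=9
Step 19: on BLACK (6,6): turn L to N, flip to white, move to (5,6). |black|=8
Step 20: on WHITE (5,6): turn R to E, flip to black, move to (5,7). |black|=9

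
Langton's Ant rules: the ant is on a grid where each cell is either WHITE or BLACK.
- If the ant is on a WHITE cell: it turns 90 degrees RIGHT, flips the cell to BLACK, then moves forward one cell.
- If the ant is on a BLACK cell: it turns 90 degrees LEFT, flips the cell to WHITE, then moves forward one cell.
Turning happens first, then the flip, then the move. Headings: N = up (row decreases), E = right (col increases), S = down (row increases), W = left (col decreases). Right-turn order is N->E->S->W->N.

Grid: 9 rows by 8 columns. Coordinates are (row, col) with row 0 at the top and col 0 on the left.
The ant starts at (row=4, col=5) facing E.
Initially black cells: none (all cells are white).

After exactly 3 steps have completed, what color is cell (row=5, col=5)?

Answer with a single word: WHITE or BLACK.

Answer: BLACK

Derivation:
Step 1: on WHITE (4,5): turn R to S, flip to black, move to (5,5). |black|=1
Step 2: on WHITE (5,5): turn R to W, flip to black, move to (5,4). |black|=2
Step 3: on WHITE (5,4): turn R to N, flip to black, move to (4,4). |black|=3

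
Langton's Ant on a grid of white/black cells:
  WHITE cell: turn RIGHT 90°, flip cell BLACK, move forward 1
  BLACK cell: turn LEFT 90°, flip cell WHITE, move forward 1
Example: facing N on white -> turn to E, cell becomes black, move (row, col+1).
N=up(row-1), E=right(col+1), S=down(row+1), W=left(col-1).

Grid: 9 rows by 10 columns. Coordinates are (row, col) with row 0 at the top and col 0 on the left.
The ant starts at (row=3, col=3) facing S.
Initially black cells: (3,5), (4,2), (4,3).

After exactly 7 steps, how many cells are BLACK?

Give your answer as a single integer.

Answer: 8

Derivation:
Step 1: on WHITE (3,3): turn R to W, flip to black, move to (3,2). |black|=4
Step 2: on WHITE (3,2): turn R to N, flip to black, move to (2,2). |black|=5
Step 3: on WHITE (2,2): turn R to E, flip to black, move to (2,3). |black|=6
Step 4: on WHITE (2,3): turn R to S, flip to black, move to (3,3). |black|=7
Step 5: on BLACK (3,3): turn L to E, flip to white, move to (3,4). |black|=6
Step 6: on WHITE (3,4): turn R to S, flip to black, move to (4,4). |black|=7
Step 7: on WHITE (4,4): turn R to W, flip to black, move to (4,3). |black|=8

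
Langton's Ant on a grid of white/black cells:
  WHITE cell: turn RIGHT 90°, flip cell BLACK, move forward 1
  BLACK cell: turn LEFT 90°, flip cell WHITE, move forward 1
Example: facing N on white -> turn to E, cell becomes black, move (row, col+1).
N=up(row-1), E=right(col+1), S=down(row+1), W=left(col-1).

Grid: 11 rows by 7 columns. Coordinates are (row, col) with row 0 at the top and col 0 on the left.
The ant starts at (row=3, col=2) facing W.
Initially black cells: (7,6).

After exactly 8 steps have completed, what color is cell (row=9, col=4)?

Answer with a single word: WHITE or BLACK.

Answer: WHITE

Derivation:
Step 1: on WHITE (3,2): turn R to N, flip to black, move to (2,2). |black|=2
Step 2: on WHITE (2,2): turn R to E, flip to black, move to (2,3). |black|=3
Step 3: on WHITE (2,3): turn R to S, flip to black, move to (3,3). |black|=4
Step 4: on WHITE (3,3): turn R to W, flip to black, move to (3,2). |black|=5
Step 5: on BLACK (3,2): turn L to S, flip to white, move to (4,2). |black|=4
Step 6: on WHITE (4,2): turn R to W, flip to black, move to (4,1). |black|=5
Step 7: on WHITE (4,1): turn R to N, flip to black, move to (3,1). |black|=6
Step 8: on WHITE (3,1): turn R to E, flip to black, move to (3,2). |black|=7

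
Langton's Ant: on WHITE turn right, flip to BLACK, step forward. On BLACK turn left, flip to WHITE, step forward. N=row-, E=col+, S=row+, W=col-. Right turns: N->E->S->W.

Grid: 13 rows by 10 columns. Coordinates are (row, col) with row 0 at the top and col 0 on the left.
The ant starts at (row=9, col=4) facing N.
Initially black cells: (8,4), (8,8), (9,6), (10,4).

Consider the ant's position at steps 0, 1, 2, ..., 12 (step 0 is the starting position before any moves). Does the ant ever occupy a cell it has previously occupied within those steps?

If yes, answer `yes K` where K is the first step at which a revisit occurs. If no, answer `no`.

Answer: yes 7

Derivation:
Step 1: on WHITE (9,4): turn R to E, flip to black, move to (9,5). |black|=5 — new cell
Step 2: on WHITE (9,5): turn R to S, flip to black, move to (10,5). |black|=6 — new cell
Step 3: on WHITE (10,5): turn R to W, flip to black, move to (10,4). |black|=7 — new cell
Step 4: on BLACK (10,4): turn L to S, flip to white, move to (11,4). |black|=6 — new cell
Step 5: on WHITE (11,4): turn R to W, flip to black, move to (11,3). |black|=7 — new cell
Step 6: on WHITE (11,3): turn R to N, flip to black, move to (10,3). |black|=8 — new cell
Step 7: on WHITE (10,3): turn R to E, flip to black, move to (10,4). |black|=9 — REVISIT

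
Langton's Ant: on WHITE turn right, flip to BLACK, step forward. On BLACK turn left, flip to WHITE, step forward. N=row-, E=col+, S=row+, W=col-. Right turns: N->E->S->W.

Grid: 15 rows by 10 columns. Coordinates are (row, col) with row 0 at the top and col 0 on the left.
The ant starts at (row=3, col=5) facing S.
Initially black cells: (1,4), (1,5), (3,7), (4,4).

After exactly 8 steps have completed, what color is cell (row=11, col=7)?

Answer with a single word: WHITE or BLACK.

Answer: WHITE

Derivation:
Step 1: on WHITE (3,5): turn R to W, flip to black, move to (3,4). |black|=5
Step 2: on WHITE (3,4): turn R to N, flip to black, move to (2,4). |black|=6
Step 3: on WHITE (2,4): turn R to E, flip to black, move to (2,5). |black|=7
Step 4: on WHITE (2,5): turn R to S, flip to black, move to (3,5). |black|=8
Step 5: on BLACK (3,5): turn L to E, flip to white, move to (3,6). |black|=7
Step 6: on WHITE (3,6): turn R to S, flip to black, move to (4,6). |black|=8
Step 7: on WHITE (4,6): turn R to W, flip to black, move to (4,5). |black|=9
Step 8: on WHITE (4,5): turn R to N, flip to black, move to (3,5). |black|=10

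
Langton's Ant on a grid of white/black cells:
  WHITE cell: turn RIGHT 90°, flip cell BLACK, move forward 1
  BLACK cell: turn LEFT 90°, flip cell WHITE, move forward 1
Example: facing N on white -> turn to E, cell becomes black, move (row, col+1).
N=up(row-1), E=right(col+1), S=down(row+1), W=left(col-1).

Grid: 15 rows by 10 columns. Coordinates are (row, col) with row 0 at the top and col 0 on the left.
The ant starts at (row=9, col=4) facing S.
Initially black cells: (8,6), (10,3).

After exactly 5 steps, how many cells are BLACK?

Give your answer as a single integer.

Answer: 5

Derivation:
Step 1: on WHITE (9,4): turn R to W, flip to black, move to (9,3). |black|=3
Step 2: on WHITE (9,3): turn R to N, flip to black, move to (8,3). |black|=4
Step 3: on WHITE (8,3): turn R to E, flip to black, move to (8,4). |black|=5
Step 4: on WHITE (8,4): turn R to S, flip to black, move to (9,4). |black|=6
Step 5: on BLACK (9,4): turn L to E, flip to white, move to (9,5). |black|=5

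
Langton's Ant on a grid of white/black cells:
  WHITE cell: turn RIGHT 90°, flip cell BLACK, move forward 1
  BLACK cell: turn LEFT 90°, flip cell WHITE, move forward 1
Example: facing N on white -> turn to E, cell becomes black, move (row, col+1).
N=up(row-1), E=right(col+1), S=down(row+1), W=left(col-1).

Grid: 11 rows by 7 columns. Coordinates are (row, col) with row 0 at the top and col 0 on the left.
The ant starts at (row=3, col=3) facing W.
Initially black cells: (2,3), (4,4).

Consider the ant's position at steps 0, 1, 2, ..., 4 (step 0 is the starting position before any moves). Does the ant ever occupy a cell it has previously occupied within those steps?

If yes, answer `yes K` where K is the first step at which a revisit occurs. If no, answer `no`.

Step 1: on WHITE (3,3): turn R to N, flip to black, move to (2,3). |black|=3 — new cell
Step 2: on BLACK (2,3): turn L to W, flip to white, move to (2,2). |black|=2 — new cell
Step 3: on WHITE (2,2): turn R to N, flip to black, move to (1,2). |black|=3 — new cell
Step 4: on WHITE (1,2): turn R to E, flip to black, move to (1,3). |black|=4 — new cell
No revisit within 4 steps.

Answer: no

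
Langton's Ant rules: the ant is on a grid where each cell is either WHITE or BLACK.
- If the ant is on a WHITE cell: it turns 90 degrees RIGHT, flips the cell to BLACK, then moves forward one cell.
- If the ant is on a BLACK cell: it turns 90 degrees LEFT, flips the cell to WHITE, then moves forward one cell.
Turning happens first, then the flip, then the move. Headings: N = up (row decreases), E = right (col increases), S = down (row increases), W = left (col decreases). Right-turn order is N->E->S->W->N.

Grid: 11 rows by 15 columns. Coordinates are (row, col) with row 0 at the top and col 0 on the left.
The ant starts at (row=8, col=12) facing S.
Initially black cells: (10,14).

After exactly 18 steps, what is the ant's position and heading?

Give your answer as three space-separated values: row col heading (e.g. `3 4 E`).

Step 1: on WHITE (8,12): turn R to W, flip to black, move to (8,11). |black|=2
Step 2: on WHITE (8,11): turn R to N, flip to black, move to (7,11). |black|=3
Step 3: on WHITE (7,11): turn R to E, flip to black, move to (7,12). |black|=4
Step 4: on WHITE (7,12): turn R to S, flip to black, move to (8,12). |black|=5
Step 5: on BLACK (8,12): turn L to E, flip to white, move to (8,13). |black|=4
Step 6: on WHITE (8,13): turn R to S, flip to black, move to (9,13). |black|=5
Step 7: on WHITE (9,13): turn R to W, flip to black, move to (9,12). |black|=6
Step 8: on WHITE (9,12): turn R to N, flip to black, move to (8,12). |black|=7
Step 9: on WHITE (8,12): turn R to E, flip to black, move to (8,13). |black|=8
Step 10: on BLACK (8,13): turn L to N, flip to white, move to (7,13). |black|=7
Step 11: on WHITE (7,13): turn R to E, flip to black, move to (7,14). |black|=8
Step 12: on WHITE (7,14): turn R to S, flip to black, move to (8,14). |black|=9
Step 13: on WHITE (8,14): turn R to W, flip to black, move to (8,13). |black|=10
Step 14: on WHITE (8,13): turn R to N, flip to black, move to (7,13). |black|=11
Step 15: on BLACK (7,13): turn L to W, flip to white, move to (7,12). |black|=10
Step 16: on BLACK (7,12): turn L to S, flip to white, move to (8,12). |black|=9
Step 17: on BLACK (8,12): turn L to E, flip to white, move to (8,13). |black|=8
Step 18: on BLACK (8,13): turn L to N, flip to white, move to (7,13). |black|=7

Answer: 7 13 N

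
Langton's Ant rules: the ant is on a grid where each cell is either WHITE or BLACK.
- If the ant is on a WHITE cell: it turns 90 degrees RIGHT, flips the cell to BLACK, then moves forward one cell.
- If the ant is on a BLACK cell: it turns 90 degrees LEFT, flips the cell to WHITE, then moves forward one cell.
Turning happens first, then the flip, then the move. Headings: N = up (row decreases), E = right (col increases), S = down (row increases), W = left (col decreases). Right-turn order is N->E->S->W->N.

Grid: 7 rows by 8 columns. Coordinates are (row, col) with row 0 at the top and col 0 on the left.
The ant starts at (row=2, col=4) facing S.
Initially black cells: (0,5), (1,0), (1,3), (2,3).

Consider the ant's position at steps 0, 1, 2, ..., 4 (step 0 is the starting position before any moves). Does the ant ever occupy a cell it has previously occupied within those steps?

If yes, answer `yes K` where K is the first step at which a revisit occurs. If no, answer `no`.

Answer: no

Derivation:
Step 1: on WHITE (2,4): turn R to W, flip to black, move to (2,3). |black|=5 — new cell
Step 2: on BLACK (2,3): turn L to S, flip to white, move to (3,3). |black|=4 — new cell
Step 3: on WHITE (3,3): turn R to W, flip to black, move to (3,2). |black|=5 — new cell
Step 4: on WHITE (3,2): turn R to N, flip to black, move to (2,2). |black|=6 — new cell
No revisit within 4 steps.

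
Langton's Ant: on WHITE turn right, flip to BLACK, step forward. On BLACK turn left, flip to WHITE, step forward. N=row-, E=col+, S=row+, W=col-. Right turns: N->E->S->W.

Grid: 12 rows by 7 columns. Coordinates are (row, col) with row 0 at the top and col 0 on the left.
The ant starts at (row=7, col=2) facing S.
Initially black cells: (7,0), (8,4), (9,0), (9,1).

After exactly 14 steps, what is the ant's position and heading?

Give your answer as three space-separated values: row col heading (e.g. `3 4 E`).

Step 1: on WHITE (7,2): turn R to W, flip to black, move to (7,1). |black|=5
Step 2: on WHITE (7,1): turn R to N, flip to black, move to (6,1). |black|=6
Step 3: on WHITE (6,1): turn R to E, flip to black, move to (6,2). |black|=7
Step 4: on WHITE (6,2): turn R to S, flip to black, move to (7,2). |black|=8
Step 5: on BLACK (7,2): turn L to E, flip to white, move to (7,3). |black|=7
Step 6: on WHITE (7,3): turn R to S, flip to black, move to (8,3). |black|=8
Step 7: on WHITE (8,3): turn R to W, flip to black, move to (8,2). |black|=9
Step 8: on WHITE (8,2): turn R to N, flip to black, move to (7,2). |black|=10
Step 9: on WHITE (7,2): turn R to E, flip to black, move to (7,3). |black|=11
Step 10: on BLACK (7,3): turn L to N, flip to white, move to (6,3). |black|=10
Step 11: on WHITE (6,3): turn R to E, flip to black, move to (6,4). |black|=11
Step 12: on WHITE (6,4): turn R to S, flip to black, move to (7,4). |black|=12
Step 13: on WHITE (7,4): turn R to W, flip to black, move to (7,3). |black|=13
Step 14: on WHITE (7,3): turn R to N, flip to black, move to (6,3). |black|=14

Answer: 6 3 N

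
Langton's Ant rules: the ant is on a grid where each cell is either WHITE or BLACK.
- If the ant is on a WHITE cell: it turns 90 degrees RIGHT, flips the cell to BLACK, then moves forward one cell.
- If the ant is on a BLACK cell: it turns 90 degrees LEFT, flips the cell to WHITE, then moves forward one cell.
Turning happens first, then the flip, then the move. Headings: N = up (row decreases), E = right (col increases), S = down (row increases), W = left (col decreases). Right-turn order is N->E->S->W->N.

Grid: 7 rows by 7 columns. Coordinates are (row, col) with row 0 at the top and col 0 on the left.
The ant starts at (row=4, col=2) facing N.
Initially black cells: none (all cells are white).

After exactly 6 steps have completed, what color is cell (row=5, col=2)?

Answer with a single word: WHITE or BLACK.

Step 1: on WHITE (4,2): turn R to E, flip to black, move to (4,3). |black|=1
Step 2: on WHITE (4,3): turn R to S, flip to black, move to (5,3). |black|=2
Step 3: on WHITE (5,3): turn R to W, flip to black, move to (5,2). |black|=3
Step 4: on WHITE (5,2): turn R to N, flip to black, move to (4,2). |black|=4
Step 5: on BLACK (4,2): turn L to W, flip to white, move to (4,1). |black|=3
Step 6: on WHITE (4,1): turn R to N, flip to black, move to (3,1). |black|=4

Answer: BLACK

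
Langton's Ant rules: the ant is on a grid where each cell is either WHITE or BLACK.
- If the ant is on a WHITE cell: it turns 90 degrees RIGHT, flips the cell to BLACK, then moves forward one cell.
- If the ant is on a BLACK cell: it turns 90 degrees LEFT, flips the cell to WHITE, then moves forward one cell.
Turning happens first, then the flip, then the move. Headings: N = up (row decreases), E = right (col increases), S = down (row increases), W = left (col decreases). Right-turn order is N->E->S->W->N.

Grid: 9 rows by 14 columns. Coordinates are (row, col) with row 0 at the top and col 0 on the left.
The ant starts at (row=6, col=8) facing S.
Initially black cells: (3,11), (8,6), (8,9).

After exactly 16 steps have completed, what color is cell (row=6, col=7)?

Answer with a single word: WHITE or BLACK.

Step 1: on WHITE (6,8): turn R to W, flip to black, move to (6,7). |black|=4
Step 2: on WHITE (6,7): turn R to N, flip to black, move to (5,7). |black|=5
Step 3: on WHITE (5,7): turn R to E, flip to black, move to (5,8). |black|=6
Step 4: on WHITE (5,8): turn R to S, flip to black, move to (6,8). |black|=7
Step 5: on BLACK (6,8): turn L to E, flip to white, move to (6,9). |black|=6
Step 6: on WHITE (6,9): turn R to S, flip to black, move to (7,9). |black|=7
Step 7: on WHITE (7,9): turn R to W, flip to black, move to (7,8). |black|=8
Step 8: on WHITE (7,8): turn R to N, flip to black, move to (6,8). |black|=9
Step 9: on WHITE (6,8): turn R to E, flip to black, move to (6,9). |black|=10
Step 10: on BLACK (6,9): turn L to N, flip to white, move to (5,9). |black|=9
Step 11: on WHITE (5,9): turn R to E, flip to black, move to (5,10). |black|=10
Step 12: on WHITE (5,10): turn R to S, flip to black, move to (6,10). |black|=11
Step 13: on WHITE (6,10): turn R to W, flip to black, move to (6,9). |black|=12
Step 14: on WHITE (6,9): turn R to N, flip to black, move to (5,9). |black|=13
Step 15: on BLACK (5,9): turn L to W, flip to white, move to (5,8). |black|=12
Step 16: on BLACK (5,8): turn L to S, flip to white, move to (6,8). |black|=11

Answer: BLACK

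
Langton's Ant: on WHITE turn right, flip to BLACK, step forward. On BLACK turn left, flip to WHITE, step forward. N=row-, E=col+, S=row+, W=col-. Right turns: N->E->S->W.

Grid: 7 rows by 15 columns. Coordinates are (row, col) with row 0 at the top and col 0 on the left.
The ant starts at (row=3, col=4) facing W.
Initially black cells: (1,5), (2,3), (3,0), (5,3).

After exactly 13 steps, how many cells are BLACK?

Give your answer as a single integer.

Step 1: on WHITE (3,4): turn R to N, flip to black, move to (2,4). |black|=5
Step 2: on WHITE (2,4): turn R to E, flip to black, move to (2,5). |black|=6
Step 3: on WHITE (2,5): turn R to S, flip to black, move to (3,5). |black|=7
Step 4: on WHITE (3,5): turn R to W, flip to black, move to (3,4). |black|=8
Step 5: on BLACK (3,4): turn L to S, flip to white, move to (4,4). |black|=7
Step 6: on WHITE (4,4): turn R to W, flip to black, move to (4,3). |black|=8
Step 7: on WHITE (4,3): turn R to N, flip to black, move to (3,3). |black|=9
Step 8: on WHITE (3,3): turn R to E, flip to black, move to (3,4). |black|=10
Step 9: on WHITE (3,4): turn R to S, flip to black, move to (4,4). |black|=11
Step 10: on BLACK (4,4): turn L to E, flip to white, move to (4,5). |black|=10
Step 11: on WHITE (4,5): turn R to S, flip to black, move to (5,5). |black|=11
Step 12: on WHITE (5,5): turn R to W, flip to black, move to (5,4). |black|=12
Step 13: on WHITE (5,4): turn R to N, flip to black, move to (4,4). |black|=13

Answer: 13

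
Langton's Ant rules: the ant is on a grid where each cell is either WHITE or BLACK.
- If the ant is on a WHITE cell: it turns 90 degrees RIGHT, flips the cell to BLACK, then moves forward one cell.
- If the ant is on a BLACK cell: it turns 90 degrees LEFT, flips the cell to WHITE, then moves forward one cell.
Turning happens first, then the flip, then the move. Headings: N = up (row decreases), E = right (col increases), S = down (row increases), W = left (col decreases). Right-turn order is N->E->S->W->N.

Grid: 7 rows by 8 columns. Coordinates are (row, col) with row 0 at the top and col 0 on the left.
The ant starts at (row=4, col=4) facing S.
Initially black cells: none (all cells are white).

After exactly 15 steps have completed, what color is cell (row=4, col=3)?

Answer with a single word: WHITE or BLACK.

Answer: BLACK

Derivation:
Step 1: on WHITE (4,4): turn R to W, flip to black, move to (4,3). |black|=1
Step 2: on WHITE (4,3): turn R to N, flip to black, move to (3,3). |black|=2
Step 3: on WHITE (3,3): turn R to E, flip to black, move to (3,4). |black|=3
Step 4: on WHITE (3,4): turn R to S, flip to black, move to (4,4). |black|=4
Step 5: on BLACK (4,4): turn L to E, flip to white, move to (4,5). |black|=3
Step 6: on WHITE (4,5): turn R to S, flip to black, move to (5,5). |black|=4
Step 7: on WHITE (5,5): turn R to W, flip to black, move to (5,4). |black|=5
Step 8: on WHITE (5,4): turn R to N, flip to black, move to (4,4). |black|=6
Step 9: on WHITE (4,4): turn R to E, flip to black, move to (4,5). |black|=7
Step 10: on BLACK (4,5): turn L to N, flip to white, move to (3,5). |black|=6
Step 11: on WHITE (3,5): turn R to E, flip to black, move to (3,6). |black|=7
Step 12: on WHITE (3,6): turn R to S, flip to black, move to (4,6). |black|=8
Step 13: on WHITE (4,6): turn R to W, flip to black, move to (4,5). |black|=9
Step 14: on WHITE (4,5): turn R to N, flip to black, move to (3,5). |black|=10
Step 15: on BLACK (3,5): turn L to W, flip to white, move to (3,4). |black|=9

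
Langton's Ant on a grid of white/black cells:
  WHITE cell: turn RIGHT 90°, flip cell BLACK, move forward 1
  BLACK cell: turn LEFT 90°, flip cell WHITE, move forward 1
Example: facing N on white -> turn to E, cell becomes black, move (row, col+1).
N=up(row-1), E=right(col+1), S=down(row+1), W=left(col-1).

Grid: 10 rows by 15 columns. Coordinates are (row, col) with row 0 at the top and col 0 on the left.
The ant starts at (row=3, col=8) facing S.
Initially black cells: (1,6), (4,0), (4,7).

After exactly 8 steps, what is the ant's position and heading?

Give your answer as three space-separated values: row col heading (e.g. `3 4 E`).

Step 1: on WHITE (3,8): turn R to W, flip to black, move to (3,7). |black|=4
Step 2: on WHITE (3,7): turn R to N, flip to black, move to (2,7). |black|=5
Step 3: on WHITE (2,7): turn R to E, flip to black, move to (2,8). |black|=6
Step 4: on WHITE (2,8): turn R to S, flip to black, move to (3,8). |black|=7
Step 5: on BLACK (3,8): turn L to E, flip to white, move to (3,9). |black|=6
Step 6: on WHITE (3,9): turn R to S, flip to black, move to (4,9). |black|=7
Step 7: on WHITE (4,9): turn R to W, flip to black, move to (4,8). |black|=8
Step 8: on WHITE (4,8): turn R to N, flip to black, move to (3,8). |black|=9

Answer: 3 8 N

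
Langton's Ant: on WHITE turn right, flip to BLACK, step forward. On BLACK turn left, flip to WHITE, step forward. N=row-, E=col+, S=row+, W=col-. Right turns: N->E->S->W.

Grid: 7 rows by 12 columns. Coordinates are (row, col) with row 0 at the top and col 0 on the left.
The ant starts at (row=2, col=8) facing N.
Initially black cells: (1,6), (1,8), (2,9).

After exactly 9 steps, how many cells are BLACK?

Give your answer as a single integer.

Step 1: on WHITE (2,8): turn R to E, flip to black, move to (2,9). |black|=4
Step 2: on BLACK (2,9): turn L to N, flip to white, move to (1,9). |black|=3
Step 3: on WHITE (1,9): turn R to E, flip to black, move to (1,10). |black|=4
Step 4: on WHITE (1,10): turn R to S, flip to black, move to (2,10). |black|=5
Step 5: on WHITE (2,10): turn R to W, flip to black, move to (2,9). |black|=6
Step 6: on WHITE (2,9): turn R to N, flip to black, move to (1,9). |black|=7
Step 7: on BLACK (1,9): turn L to W, flip to white, move to (1,8). |black|=6
Step 8: on BLACK (1,8): turn L to S, flip to white, move to (2,8). |black|=5
Step 9: on BLACK (2,8): turn L to E, flip to white, move to (2,9). |black|=4

Answer: 4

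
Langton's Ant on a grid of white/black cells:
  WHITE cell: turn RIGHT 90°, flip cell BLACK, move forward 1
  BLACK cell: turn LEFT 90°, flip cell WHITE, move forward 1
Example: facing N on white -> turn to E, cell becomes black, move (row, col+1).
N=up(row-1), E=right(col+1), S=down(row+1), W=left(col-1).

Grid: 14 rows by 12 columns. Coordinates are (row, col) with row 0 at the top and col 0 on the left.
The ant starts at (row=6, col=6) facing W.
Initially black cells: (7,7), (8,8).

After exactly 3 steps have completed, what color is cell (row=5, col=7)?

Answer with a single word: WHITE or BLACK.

Step 1: on WHITE (6,6): turn R to N, flip to black, move to (5,6). |black|=3
Step 2: on WHITE (5,6): turn R to E, flip to black, move to (5,7). |black|=4
Step 3: on WHITE (5,7): turn R to S, flip to black, move to (6,7). |black|=5

Answer: BLACK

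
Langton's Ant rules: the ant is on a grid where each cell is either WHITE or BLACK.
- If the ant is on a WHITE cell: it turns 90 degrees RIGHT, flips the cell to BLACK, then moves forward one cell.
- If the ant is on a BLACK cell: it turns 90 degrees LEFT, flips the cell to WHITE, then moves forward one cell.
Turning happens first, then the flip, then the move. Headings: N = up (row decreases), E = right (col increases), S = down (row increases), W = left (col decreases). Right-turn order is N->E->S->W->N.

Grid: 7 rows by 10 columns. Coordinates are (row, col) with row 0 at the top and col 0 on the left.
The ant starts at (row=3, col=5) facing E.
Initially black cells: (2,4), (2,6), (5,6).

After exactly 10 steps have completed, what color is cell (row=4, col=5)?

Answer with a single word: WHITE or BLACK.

Step 1: on WHITE (3,5): turn R to S, flip to black, move to (4,5). |black|=4
Step 2: on WHITE (4,5): turn R to W, flip to black, move to (4,4). |black|=5
Step 3: on WHITE (4,4): turn R to N, flip to black, move to (3,4). |black|=6
Step 4: on WHITE (3,4): turn R to E, flip to black, move to (3,5). |black|=7
Step 5: on BLACK (3,5): turn L to N, flip to white, move to (2,5). |black|=6
Step 6: on WHITE (2,5): turn R to E, flip to black, move to (2,6). |black|=7
Step 7: on BLACK (2,6): turn L to N, flip to white, move to (1,6). |black|=6
Step 8: on WHITE (1,6): turn R to E, flip to black, move to (1,7). |black|=7
Step 9: on WHITE (1,7): turn R to S, flip to black, move to (2,7). |black|=8
Step 10: on WHITE (2,7): turn R to W, flip to black, move to (2,6). |black|=9

Answer: BLACK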